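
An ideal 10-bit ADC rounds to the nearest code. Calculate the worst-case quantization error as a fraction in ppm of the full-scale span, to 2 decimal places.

488.28 ppm

Rounding → worst-case error = ½ LSB = V_FS/2^11, so 1e+06/2048 = 488.281 ppm of full scale.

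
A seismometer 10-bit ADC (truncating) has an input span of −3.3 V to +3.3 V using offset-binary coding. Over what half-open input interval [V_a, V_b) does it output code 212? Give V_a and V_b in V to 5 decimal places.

[-1.93359 V, -1.92715 V)

LSB = 6.6/2^10 = 6.445 mV.
V_a = V_low + 212·LSB = -1.93359 V; V_b = V_low + 213·LSB = -1.92715 V.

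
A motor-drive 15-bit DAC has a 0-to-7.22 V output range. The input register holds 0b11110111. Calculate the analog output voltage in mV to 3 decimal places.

LSB = 7.22 V / 2^15 = 220.34 µV.
Code 0b11110111 = 247 decimal.
V_out = 0 + 247 × 0.000220337 V = 0.0544232 V.
= 54.423 mV.

54.423 mV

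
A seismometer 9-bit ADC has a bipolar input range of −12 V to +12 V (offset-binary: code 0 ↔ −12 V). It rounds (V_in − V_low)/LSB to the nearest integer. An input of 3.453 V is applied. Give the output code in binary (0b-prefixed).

code 0b101001010 (decimal 330)

LSB = 24 V / 512 = 46.875 mV.
Input sits at 329.664 steps above V_low.
round(329.664) = 330.
In binary (0b-prefixed): 0b101001010.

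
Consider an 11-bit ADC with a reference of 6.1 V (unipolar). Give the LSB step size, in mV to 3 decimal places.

Full-scale span = 6.1 V.
LSB = 6.1 / 2^11 = 6.1 / 2048 = 0.00297852 V = 2.979 mV.

2.979 mV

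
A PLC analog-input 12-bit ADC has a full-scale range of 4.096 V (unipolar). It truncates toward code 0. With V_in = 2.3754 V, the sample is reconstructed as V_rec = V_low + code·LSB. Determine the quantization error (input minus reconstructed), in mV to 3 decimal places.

One LSB is 4.096 V / 4096 = 1.000 mV.
(V_in − V_low)/LSB = (2.3754 − 0)/0.001 = 2375.4000 → code 2375 (floor).
V_rec = 0 + 2375·0.001 = 2.375 V.
Difference: 0.0004 V → 0.400 mV.

0.400 mV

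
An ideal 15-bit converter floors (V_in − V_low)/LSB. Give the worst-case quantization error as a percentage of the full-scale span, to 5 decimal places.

Truncating → worst-case error = 1 LSB = V_FS/2^15, so 100/32768 = 0.00305176 % of full scale.

0.00305 %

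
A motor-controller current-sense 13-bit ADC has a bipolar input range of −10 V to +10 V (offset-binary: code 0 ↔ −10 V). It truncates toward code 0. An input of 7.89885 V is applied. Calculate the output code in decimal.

code 7331

LSB = 20 V / 8192 = 2.441 mV.
(7.89885 − (−10)) / 0.00244141 = 7331.369 LSBs.
So the output code is 7331.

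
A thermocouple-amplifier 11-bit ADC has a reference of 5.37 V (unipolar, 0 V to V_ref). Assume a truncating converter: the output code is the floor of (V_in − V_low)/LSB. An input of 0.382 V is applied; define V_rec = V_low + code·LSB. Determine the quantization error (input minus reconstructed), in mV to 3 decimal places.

Step size: 5.37 V ÷ 2^11 = 2.622 mV.
(V_in − V_low)/LSB = (0.382 − 0)/0.00262207 = 145.6864 → code 145 (floor).
Reconstructed: 0.3802002 V.
Difference: 0.0017998 V → 1.800 mV.

1.800 mV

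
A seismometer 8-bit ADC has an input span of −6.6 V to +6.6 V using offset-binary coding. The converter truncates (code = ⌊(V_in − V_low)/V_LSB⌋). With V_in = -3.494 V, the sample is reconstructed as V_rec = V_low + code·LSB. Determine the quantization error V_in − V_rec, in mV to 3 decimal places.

Step size: 13.2 V ÷ 2^8 = 51.562 mV.
(V_in − V_low)/LSB = (-3.494 − (−6.6))/0.0515625 = 60.2376 → code 60 (floor).
Reconstructed: -3.50625 V.
Error = -3.494 − (−3.50625) = 0.01225 V = 12.250 mV.

12.250 mV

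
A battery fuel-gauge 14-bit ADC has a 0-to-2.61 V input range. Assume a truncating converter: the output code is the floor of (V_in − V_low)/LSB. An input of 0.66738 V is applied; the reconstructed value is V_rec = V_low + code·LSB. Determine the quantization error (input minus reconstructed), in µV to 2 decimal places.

64.94 µV

LSB = 2.61/2^14 = 159.30 µV.
(0.66738 − 0)/0.000159302 = 4189.4076; ⌊·⌋ gives code 4189.
Reconstructed: 0.66731506 V.
Error = 0.66738 − 0.66731506 = 6.49365e-05 V = 64.94 µV.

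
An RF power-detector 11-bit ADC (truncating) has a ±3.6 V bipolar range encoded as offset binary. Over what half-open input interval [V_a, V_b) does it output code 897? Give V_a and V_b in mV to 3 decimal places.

LSB = 7.2/2^11 = 3.516 mV.
V_a = V_low + 897·LSB = -0.446484 V; V_b = V_low + 898·LSB = -0.442969 V.

[-446.484 mV, -442.969 mV)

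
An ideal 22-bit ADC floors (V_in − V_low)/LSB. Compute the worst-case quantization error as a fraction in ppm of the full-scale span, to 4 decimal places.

0.2384 ppm

Truncating → worst-case error = 1 LSB = V_FS/2^22, so 1e+06/4194304 = 0.238419 ppm of full scale.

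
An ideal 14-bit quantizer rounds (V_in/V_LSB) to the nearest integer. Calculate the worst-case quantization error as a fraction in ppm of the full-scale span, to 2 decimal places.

30.52 ppm

Rounding → worst-case error = ½ LSB = V_FS/2^15, so 1e+06/32768 = 30.5176 ppm of full scale.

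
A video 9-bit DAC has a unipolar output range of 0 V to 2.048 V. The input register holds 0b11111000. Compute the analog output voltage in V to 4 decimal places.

0.9920 V

LSB = 2.048 V / 2^9 = 4.000 mV.
Code 0b11111000 = 248 decimal.
V_out = 0 + 248 × 0.004 V = 0.992 V.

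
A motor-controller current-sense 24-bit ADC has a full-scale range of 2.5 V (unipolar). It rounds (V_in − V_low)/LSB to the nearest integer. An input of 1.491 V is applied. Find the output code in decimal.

code 10005932

LSB = 2.5 V / 16777216 = 0.15 µV.
Input sits at 10005931.622 steps above V_low.
round(10005931.622) = 10005932.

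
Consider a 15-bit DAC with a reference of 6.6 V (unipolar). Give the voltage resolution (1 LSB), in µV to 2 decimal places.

201.42 µV

Full-scale span = 6.6 V.
LSB = 6.6 / 2^15 = 6.6 / 32768 = 0.000201416 V = 201.42 µV.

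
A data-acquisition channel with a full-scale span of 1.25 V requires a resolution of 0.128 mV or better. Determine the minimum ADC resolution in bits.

14 bits

Number of steps required ≥ 1.25 V / 0.128 mV = 9765.62.
Need 2^N ≥ 9765.62; 2^13 = 8192, 2^14 = 16384.
Minimum N = 14.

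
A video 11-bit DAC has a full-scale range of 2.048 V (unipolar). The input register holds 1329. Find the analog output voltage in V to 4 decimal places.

LSB = 2.048 V / 2^11 = 1.000 mV.
V_out = 0 + 1329 × 0.001 V = 1.329 V.

1.3290 V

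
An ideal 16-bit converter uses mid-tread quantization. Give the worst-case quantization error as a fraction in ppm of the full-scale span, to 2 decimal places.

Rounding → worst-case error = ½ LSB = V_FS/2^17, so 1e+06/131072 = 7.62939 ppm of full scale.

7.63 ppm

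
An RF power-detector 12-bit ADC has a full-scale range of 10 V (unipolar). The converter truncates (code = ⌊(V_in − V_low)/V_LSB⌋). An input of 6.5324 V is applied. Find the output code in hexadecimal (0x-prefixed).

code 0xA73 (decimal 2675)

LSB = 10 V / 4096 = 2.441 mV.
(6.5324 − 0) / 0.00244141 = 2675.671 LSBs.
⌊·⌋(2675.671) = 2675.
In hexadecimal (0x-prefixed): 0xA73.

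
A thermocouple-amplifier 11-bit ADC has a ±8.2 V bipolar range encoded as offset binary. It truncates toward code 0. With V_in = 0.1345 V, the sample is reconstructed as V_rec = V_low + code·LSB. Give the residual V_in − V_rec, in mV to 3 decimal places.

One LSB is 16.4 V / 2048 = 8.008 mV.
Scaled input = 1040.7961 LSBs, so code = 1040.
V_rec = (−8.2) + 1040·0.00800781 = 0.128125 V.
Error = 0.1345 − 0.128125 = 0.006375 V = 6.375 mV.

6.375 mV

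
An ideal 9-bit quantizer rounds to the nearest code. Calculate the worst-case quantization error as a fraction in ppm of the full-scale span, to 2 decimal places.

Rounding → worst-case error = ½ LSB = V_FS/2^10, so 1e+06/1024 = 976.562 ppm of full scale.

976.56 ppm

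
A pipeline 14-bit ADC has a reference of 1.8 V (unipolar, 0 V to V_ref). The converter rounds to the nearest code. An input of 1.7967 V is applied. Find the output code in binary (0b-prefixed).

code 0b11111111100010 (decimal 16354)

With 16384 levels over 1.8 V, one step is 109.86 µV.
(1.7967 − 0) / 0.000109863 = 16353.963 LSBs.
Round → code 16354.
In binary (0b-prefixed): 0b11111111100010.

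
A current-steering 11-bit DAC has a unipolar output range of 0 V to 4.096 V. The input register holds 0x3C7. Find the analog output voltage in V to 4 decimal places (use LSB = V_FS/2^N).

1.9340 V

LSB = 4.096 V / 2^11 = 2.000 mV.
Code 0x3C7 = 967 decimal.
V_out = 0 + 967 × 0.002 V = 1.934 V.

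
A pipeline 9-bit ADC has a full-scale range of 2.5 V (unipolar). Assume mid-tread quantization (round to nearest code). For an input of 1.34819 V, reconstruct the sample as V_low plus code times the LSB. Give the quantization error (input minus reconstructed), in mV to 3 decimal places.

0.534 mV

LSB = 2.5/2^9 = 4.883 mV.
(V_in − V_low)/LSB = (1.34819 − 0)/0.00488281 = 276.1093 → code 276 (round).
V_rec = 0 + 276·0.00488281 = 1.3476562 V.
Error = 1.34819 − 1.3476562 = 0.00053375 V = 0.534 mV.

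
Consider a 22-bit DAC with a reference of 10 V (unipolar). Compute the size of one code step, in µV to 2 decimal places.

2.38 µV

Full-scale span = 10 V.
LSB = 10 / 2^22 = 10 / 4194304 = 2.38419e-06 V = 2.38 µV.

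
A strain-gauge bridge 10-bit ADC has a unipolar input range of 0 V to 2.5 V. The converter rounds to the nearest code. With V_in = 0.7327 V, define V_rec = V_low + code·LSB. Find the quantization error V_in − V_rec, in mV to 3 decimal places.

0.278 mV

LSB = 2.5/2^10 = 2.441 mV.
(0.7327 − 0)/0.00244141 = 300.1139; round gives code 300.
Reconstructed: 0.73242188 V.
Difference: 0.000278125 V → 0.278 mV.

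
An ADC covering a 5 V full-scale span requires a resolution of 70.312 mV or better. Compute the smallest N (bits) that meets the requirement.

7 bits

Number of steps required ≥ 5 V / 70.312 mV = 71.11.
Need 2^N ≥ 71.11; 2^6 = 64, 2^7 = 128.
Minimum N = 7.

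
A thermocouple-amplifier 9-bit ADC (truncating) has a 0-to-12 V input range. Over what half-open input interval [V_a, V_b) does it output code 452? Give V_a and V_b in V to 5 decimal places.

[10.59375 V, 10.61719 V)

LSB = 12/2^9 = 23.438 mV.
V_a = V_low + 452·LSB = 10.5938 V; V_b = V_low + 453·LSB = 10.6172 V.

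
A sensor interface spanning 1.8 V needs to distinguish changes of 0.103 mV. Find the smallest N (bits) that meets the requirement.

15 bits

Number of steps required ≥ 1.8 V / 0.103 mV = 17475.73.
Need 2^N ≥ 17475.73; 2^14 = 16384, 2^15 = 32768.
Minimum N = 15.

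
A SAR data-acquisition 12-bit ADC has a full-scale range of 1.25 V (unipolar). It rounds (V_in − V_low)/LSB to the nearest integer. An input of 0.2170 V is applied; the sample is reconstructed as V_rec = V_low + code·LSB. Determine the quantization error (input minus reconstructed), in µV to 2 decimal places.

Step size: 1.25 V ÷ 2^12 = 305.18 µV.
Scaled input = 711.0656 LSBs, so code = 711.
Code 711 maps back to 0 + 711×0.000305176 V = 0.21697998 V.
Difference: 2.00195e-05 V → 20.02 µV.

20.02 µV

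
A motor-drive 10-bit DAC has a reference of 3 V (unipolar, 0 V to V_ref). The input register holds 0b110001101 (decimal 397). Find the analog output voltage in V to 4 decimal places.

LSB = 3 V / 2^10 = 2.930 mV.
Code 0b110001101 = 397 decimal.
V_out = 0 + 397 × 0.00292969 V = 1.16309 V.

1.1631 V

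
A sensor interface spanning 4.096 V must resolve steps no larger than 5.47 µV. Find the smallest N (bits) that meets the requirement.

Number of steps required ≥ 4.096 V / 5.47 µV = 748811.70.
Need 2^N ≥ 748811.70; 2^19 = 524288, 2^20 = 1048576.
Minimum N = 20.

20 bits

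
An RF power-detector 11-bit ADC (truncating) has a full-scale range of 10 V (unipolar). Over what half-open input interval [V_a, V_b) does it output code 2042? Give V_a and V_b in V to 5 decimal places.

[9.97070 V, 9.97559 V)

LSB = 10/2^11 = 4.883 mV.
V_a = V_low + 2042·LSB = 9.9707 V; V_b = V_low + 2043·LSB = 9.97559 V.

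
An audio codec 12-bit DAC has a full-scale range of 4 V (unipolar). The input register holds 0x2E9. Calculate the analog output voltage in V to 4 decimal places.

LSB = 4 V / 2^12 = 0.977 mV.
Code 0x2E9 = 745 decimal.
V_out = 0 + 745 × 0.000976562 V = 0.727539 V.

0.7275 V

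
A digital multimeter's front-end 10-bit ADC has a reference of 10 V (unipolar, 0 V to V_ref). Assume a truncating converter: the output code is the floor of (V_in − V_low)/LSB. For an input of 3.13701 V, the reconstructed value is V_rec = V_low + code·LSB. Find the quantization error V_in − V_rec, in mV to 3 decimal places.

2.244 mV

LSB = 10/2^10 = 9.766 mV.
(V_in − V_low)/LSB = (3.13701 − 0)/0.00976562 = 321.2298 → code 321 (floor).
V_rec = 0 + 321·0.00976562 = 3.1347656 V.
Difference: 0.00224437 V → 2.244 mV.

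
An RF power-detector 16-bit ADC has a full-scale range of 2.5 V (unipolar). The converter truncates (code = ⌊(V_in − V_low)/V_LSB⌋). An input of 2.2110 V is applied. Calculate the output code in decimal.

LSB = 2.5 V / 65536 = 38.15 µV.
(V_in − V_low)/LSB = (2.2110 − 0) / 3.8147e-05 = 57960.038.
Floor → code 57960.

code 57960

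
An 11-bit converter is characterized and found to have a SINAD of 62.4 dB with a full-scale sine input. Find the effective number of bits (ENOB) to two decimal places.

ENOB = (SINAD − 1.76) / 6.02 = (62.4 − 1.76)/6.02 = 10.073.

10.07 bits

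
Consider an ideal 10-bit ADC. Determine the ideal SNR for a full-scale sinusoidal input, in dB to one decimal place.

SNR ≈ 6.02·N + 1.76 dB = 6.02·10 + 1.76 = 61.96 dB.

62.0 dB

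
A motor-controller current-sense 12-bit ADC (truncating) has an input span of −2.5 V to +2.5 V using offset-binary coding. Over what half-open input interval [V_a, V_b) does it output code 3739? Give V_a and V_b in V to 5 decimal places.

LSB = 5/2^12 = 1.221 mV.
V_a = V_low + 3739·LSB = 2.06421 V; V_b = V_low + 3740·LSB = 2.06543 V.

[2.06421 V, 2.06543 V)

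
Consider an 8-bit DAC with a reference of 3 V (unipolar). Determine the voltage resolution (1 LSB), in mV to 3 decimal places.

11.719 mV

Full-scale span = 3 V.
LSB = 3 / 2^8 = 3 / 256 = 0.0117188 V = 11.719 mV.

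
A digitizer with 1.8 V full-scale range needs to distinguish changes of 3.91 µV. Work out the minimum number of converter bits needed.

19 bits

Number of steps required ≥ 1.8 V / 3.91 µV = 460358.06.
Need 2^N ≥ 460358.06; 2^18 = 262144, 2^19 = 524288.
Minimum N = 19.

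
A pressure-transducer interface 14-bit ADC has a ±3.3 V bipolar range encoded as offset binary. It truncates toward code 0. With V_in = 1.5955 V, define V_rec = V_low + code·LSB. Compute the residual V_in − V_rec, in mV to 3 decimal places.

Step size: 6.6 V ÷ 2^14 = 402.83 µV.
(1.5955 − (−3.3))/0.000402832 = 12152.7079; ⌊·⌋ gives code 12152.
Code 12152 maps back to (−3.3) + 12152×0.000402832 V = 1.5952148 V.
Error = 1.5955 − 1.5952148 = 0.000285156 V = 0.285 mV.

0.285 mV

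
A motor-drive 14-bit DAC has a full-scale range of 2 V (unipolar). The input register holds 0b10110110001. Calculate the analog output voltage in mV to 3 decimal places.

177.856 mV

LSB = 2 V / 2^14 = 122.07 µV.
Code 0b10110110001 = 1457 decimal.
V_out = 0 + 1457 × 0.00012207 V = 0.177856 V.
= 177.856 mV.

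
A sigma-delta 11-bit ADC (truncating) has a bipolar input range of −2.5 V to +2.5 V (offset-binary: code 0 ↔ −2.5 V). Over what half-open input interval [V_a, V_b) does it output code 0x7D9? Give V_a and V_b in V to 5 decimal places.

[2.40479 V, 2.40723 V)

LSB = 5/2^11 = 2.441 mV.
Code 0x7D9 = 2009 decimal.
V_a = V_low + 2009·LSB = 2.40479 V; V_b = V_low + 2010·LSB = 2.40723 V.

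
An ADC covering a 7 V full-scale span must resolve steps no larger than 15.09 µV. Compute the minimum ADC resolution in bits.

Number of steps required ≥ 7 V / 15.09 µV = 463883.37.
Need 2^N ≥ 463883.37; 2^18 = 262144, 2^19 = 524288.
Minimum N = 19.

19 bits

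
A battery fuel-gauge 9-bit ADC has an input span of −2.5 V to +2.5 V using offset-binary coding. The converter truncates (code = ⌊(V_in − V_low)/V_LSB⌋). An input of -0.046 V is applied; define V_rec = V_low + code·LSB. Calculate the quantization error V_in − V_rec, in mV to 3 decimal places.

2.828 mV

Step size: 5 V ÷ 2^9 = 9.766 mV.
Scaled input = 251.2896 LSBs, so code = 251.
Code 251 maps back to (−2.5) + 251×0.00976562 V = -0.048828125 V.
Difference: 0.00282812 V → 2.828 mV.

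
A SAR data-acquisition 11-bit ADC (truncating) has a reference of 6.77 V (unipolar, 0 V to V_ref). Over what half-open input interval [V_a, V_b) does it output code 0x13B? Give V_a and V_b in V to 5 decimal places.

[1.04128 V, 1.04459 V)

LSB = 6.77/2^11 = 3.306 mV.
Code 0x13B = 315 decimal.
V_a = V_low + 315·LSB = 1.04128 V; V_b = V_low + 316·LSB = 1.04459 V.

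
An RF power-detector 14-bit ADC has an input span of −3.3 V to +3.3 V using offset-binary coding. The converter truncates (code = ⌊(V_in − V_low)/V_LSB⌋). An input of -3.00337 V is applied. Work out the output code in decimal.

Full-scale span = 6.6 V; LSB = 6.6/2^14 = 402.83 µV.
(V_in − V_low)/LSB = (-3.00337 − (−3.3)) / 0.000402832 = 736.362.
⌊·⌋(736.362) = 736.

code 736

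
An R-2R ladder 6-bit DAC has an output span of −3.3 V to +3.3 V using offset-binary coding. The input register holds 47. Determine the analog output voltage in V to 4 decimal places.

LSB = 6.6 V / 2^6 = 103.125 mV.
V_out = (−3.3) + 47 × 0.103125 V = 1.54688 V.

1.5469 V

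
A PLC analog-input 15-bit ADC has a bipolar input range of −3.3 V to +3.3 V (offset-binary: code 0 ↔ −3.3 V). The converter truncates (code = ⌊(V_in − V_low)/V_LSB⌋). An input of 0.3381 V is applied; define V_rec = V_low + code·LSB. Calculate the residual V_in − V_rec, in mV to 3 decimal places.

Step size: 6.6 V ÷ 2^15 = 201.42 µV.
(0.3381 − (−3.3))/0.000201416 = 18062.6153; ⌊·⌋ gives code 18062.
Code 18062 maps back to (−3.3) + 18062×0.000201416 V = 0.33797607 V.
Error = 0.3381 − 0.33797607 = 0.000123926 V = 0.124 mV.

0.124 mV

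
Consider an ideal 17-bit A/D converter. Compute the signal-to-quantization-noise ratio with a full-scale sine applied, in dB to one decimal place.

104.1 dB

SNR ≈ 6.02·N + 1.76 dB = 6.02·17 + 1.76 = 104.10 dB.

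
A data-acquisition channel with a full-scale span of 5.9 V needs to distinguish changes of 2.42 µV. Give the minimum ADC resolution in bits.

22 bits

Number of steps required ≥ 5.9 V / 2.42 µV = 2438016.53.
Need 2^N ≥ 2438016.53; 2^21 = 2097152, 2^22 = 4194304.
Minimum N = 22.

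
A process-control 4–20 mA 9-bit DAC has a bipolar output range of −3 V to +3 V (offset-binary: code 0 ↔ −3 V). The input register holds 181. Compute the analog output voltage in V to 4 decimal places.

LSB = 6 V / 2^9 = 11.719 mV.
V_out = (−3) + 181 × 0.0117188 V = -0.878906 V.

-0.8789 V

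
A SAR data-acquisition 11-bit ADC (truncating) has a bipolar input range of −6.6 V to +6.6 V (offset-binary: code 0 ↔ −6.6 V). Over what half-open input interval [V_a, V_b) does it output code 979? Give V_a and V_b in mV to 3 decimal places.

[-290.039 mV, -283.594 mV)

LSB = 13.2/2^11 = 6.445 mV.
V_a = V_low + 979·LSB = -0.290039 V; V_b = V_low + 980·LSB = -0.283594 V.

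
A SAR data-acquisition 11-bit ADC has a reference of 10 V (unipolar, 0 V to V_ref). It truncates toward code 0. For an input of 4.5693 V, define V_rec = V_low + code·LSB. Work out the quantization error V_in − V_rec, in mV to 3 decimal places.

3.870 mV

LSB = 10/2^11 = 4.883 mV.
(V_in − V_low)/LSB = (4.5693 − 0)/0.00488281 = 935.7926 → code 935 (floor).
Code 935 maps back to 0 + 935×0.00488281 V = 4.5654297 V.
V_in − V_rec = 0.00387031 V = 3.870 mV.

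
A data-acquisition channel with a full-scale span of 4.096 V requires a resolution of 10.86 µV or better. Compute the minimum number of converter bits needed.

19 bits

Number of steps required ≥ 4.096 V / 10.86 µV = 377163.90.
Need 2^N ≥ 377163.90; 2^18 = 262144, 2^19 = 524288.
Minimum N = 19.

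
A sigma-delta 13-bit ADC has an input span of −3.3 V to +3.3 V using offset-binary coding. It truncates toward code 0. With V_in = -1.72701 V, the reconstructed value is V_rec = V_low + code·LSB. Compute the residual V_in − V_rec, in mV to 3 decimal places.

0.334 mV

One LSB is 6.6 V / 8192 = 0.806 mV.
(V_in − V_low)/LSB = (-1.72701 − (−3.3))/0.000805664 = 1952.4143 → code 1952 (floor).
Code 1952 maps back to (−3.3) + 1952×0.000805664 V = -1.7273437 V.
V_in − V_rec = 0.00033375 V = 0.334 mV.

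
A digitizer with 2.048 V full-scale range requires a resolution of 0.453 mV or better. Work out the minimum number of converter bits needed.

13 bits

Number of steps required ≥ 2.048 V / 0.453 mV = 4520.97.
Need 2^N ≥ 4520.97; 2^12 = 4096, 2^13 = 8192.
Minimum N = 13.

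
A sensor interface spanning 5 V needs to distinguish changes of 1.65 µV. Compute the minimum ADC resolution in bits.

22 bits

Number of steps required ≥ 5 V / 1.65 µV = 3030303.03.
Need 2^N ≥ 3030303.03; 2^21 = 2097152, 2^22 = 4194304.
Minimum N = 22.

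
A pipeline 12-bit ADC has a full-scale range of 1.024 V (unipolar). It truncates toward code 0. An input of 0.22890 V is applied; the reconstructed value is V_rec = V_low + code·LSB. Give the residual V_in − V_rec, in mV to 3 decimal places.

0.150 mV

Step size: 1.024 V ÷ 2^12 = 250.00 µV.
Scaled input = 915.6000 LSBs, so code = 915.
Reconstructed: 0.22875 V.
Difference: 0.00015 V → 0.150 mV.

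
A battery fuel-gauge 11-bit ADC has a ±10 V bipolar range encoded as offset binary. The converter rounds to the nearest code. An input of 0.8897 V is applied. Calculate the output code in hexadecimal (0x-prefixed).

LSB = 20 V / 2048 = 9.766 mV.
(0.8897 − (−10)) / 0.00976562 = 1115.105 LSBs.
Round → code 1115.
In hexadecimal (0x-prefixed): 0x45B.

code 0x45B (decimal 1115)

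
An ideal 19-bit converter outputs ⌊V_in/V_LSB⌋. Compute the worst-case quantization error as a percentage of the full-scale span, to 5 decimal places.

0.00019 %

Truncating → worst-case error = 1 LSB = V_FS/2^19, so 100/524288 = 0.000190735 % of full scale.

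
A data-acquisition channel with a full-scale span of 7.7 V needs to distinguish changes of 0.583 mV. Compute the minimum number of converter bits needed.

14 bits

Number of steps required ≥ 7.7 V / 0.583 mV = 13207.55.
Need 2^N ≥ 13207.55; 2^13 = 8192, 2^14 = 16384.
Minimum N = 14.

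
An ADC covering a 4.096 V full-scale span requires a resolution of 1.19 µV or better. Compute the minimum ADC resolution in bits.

Number of steps required ≥ 4.096 V / 1.19 µV = 3442016.81.
Need 2^N ≥ 3442016.81; 2^21 = 2097152, 2^22 = 4194304.
Minimum N = 22.

22 bits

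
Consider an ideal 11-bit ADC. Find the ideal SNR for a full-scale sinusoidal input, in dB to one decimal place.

68.0 dB

SNR ≈ 6.02·N + 1.76 dB = 6.02·11 + 1.76 = 67.98 dB.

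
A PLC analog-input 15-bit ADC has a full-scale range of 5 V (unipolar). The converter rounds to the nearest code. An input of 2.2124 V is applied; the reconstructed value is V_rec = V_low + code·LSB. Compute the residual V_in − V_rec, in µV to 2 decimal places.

One LSB is 5 V / 32768 = 152.59 µV.
(V_in − V_low)/LSB = (2.2124 − 0)/0.000152588 = 14499.1846 → code 14499 (round).
Reconstructed: 2.2123718 V.
V_in − V_rec = 2.81738e-05 V = 28.17 µV.

28.17 µV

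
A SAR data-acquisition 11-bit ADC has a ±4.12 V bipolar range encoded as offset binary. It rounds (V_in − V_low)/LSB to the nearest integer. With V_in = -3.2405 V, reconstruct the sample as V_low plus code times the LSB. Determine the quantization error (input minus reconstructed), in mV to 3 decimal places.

-1.633 mV

Step size: 8.24 V ÷ 2^11 = 4.023 mV.
(-3.2405 − (−4.12))/0.00402344 = 218.5942; round gives code 219.
V_rec = (−4.12) + 219·0.00402344 = -3.2388672 V.
Difference: -0.00163281 V → -1.633 mV.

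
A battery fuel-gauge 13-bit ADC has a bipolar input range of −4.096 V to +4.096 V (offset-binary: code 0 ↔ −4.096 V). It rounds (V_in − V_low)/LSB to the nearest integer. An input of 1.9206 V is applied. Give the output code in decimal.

Full-scale span = 8.192 V; LSB = 8.192/2^13 = 1.000 mV.
(1.9206 − (−4.096)) / 0.001 = 6016.600 LSBs.
round(6016.600) = 6017.

code 6017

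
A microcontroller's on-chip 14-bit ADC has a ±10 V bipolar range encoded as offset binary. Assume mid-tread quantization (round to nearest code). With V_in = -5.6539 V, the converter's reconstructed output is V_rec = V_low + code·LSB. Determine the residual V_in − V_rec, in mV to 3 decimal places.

LSB = 20/2^14 = 1.221 mV.
(-5.6539 − (−10))/0.0012207 = 3560.3251; round gives code 3560.
V_rec = (−10) + 3560·0.0012207 = -5.6542969 V.
Difference: 0.000396875 V → 0.397 mV.

0.397 mV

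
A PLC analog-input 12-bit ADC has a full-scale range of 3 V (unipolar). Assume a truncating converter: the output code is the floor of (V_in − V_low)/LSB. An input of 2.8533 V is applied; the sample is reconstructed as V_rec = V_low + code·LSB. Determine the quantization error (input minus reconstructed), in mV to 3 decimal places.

Step size: 3 V ÷ 2^12 = 0.732 mV.
Scaled input = 3895.7056 LSBs, so code = 3895.
Reconstructed: 2.8527832 V.
Error = 2.8533 − 2.8527832 = 0.000516797 V = 0.517 mV.

0.517 mV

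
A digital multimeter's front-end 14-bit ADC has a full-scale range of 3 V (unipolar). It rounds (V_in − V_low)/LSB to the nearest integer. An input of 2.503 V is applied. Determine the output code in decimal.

code 13670

Full-scale span = 3 V; LSB = 3/2^14 = 183.11 µV.
(2.503 − 0) / 0.000183105 = 13669.717 LSBs.
So the output code is 13670.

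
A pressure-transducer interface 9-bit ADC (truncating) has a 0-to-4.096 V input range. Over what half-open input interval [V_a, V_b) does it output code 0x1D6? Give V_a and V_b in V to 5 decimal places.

[3.76000 V, 3.76800 V)

LSB = 4.096/2^9 = 8.000 mV.
Code 0x1D6 = 470 decimal.
V_a = V_low + 470·LSB = 3.76 V; V_b = V_low + 471·LSB = 3.768 V.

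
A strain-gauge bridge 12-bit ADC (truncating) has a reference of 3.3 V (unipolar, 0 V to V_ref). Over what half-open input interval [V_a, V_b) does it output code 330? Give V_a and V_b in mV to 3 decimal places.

LSB = 3.3/2^12 = 0.806 mV.
V_a = V_low + 330·LSB = 0.265869 V; V_b = V_low + 331·LSB = 0.266675 V.

[265.869 mV, 266.675 mV)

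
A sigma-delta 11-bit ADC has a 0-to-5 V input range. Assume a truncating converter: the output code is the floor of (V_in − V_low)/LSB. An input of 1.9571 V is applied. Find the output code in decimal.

code 801

Full-scale span = 5 V; LSB = 5/2^11 = 2.441 mV.
Input sits at 801.628 steps above V_low.
Floor → code 801.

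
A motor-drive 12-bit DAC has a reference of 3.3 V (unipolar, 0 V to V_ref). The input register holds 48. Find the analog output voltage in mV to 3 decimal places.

38.672 mV

LSB = 3.3 V / 2^12 = 0.806 mV.
V_out = 0 + 48 × 0.000805664 V = 0.0386719 V.
= 38.672 mV.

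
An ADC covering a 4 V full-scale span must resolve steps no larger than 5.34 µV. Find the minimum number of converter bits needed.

Number of steps required ≥ 4 V / 5.34 µV = 749063.67.
Need 2^N ≥ 749063.67; 2^19 = 524288, 2^20 = 1048576.
Minimum N = 20.

20 bits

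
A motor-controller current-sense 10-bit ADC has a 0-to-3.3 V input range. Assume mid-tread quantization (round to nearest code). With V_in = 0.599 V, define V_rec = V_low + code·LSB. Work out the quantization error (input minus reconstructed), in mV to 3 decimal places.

-0.414 mV

One LSB is 3.3 V / 1024 = 3.223 mV.
(V_in − V_low)/LSB = (0.599 − 0)/0.00322266 = 185.8715 → code 186 (round).
Reconstructed: 0.59941406 V.
Difference: -0.000414062 V → -0.414 mV.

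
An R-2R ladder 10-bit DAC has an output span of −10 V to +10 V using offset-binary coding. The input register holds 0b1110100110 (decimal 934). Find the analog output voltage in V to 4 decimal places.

LSB = 20 V / 2^10 = 19.531 mV.
Code 0b1110100110 = 934 decimal.
V_out = (−10) + 934 × 0.0195312 V = 8.24219 V.

8.2422 V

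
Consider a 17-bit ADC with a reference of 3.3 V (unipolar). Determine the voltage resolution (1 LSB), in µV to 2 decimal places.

25.18 µV

Full-scale span = 3.3 V.
LSB = 3.3 / 2^17 = 3.3 / 131072 = 2.5177e-05 V = 25.18 µV.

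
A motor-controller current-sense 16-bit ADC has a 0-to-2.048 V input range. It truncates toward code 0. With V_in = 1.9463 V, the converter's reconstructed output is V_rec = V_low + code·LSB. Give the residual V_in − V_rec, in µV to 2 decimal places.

18.75 µV

Step size: 2.048 V ÷ 2^16 = 31.25 µV.
(1.9463 − 0)/3.125e-05 = 62281.6000; ⌊·⌋ gives code 62281.
V_rec = 0 + 62281·3.125e-05 = 1.9462812 V.
V_in − V_rec = 1.875e-05 V = 18.75 µV.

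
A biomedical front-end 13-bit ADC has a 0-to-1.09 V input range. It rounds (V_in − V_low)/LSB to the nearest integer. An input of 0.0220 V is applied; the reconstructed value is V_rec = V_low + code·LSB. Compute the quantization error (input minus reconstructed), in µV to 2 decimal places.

45.65 µV

One LSB is 1.09 V / 8192 = 133.06 µV.
(V_in − V_low)/LSB = (0.0220 − 0)/0.000133057 = 165.3431 → code 165 (round).
V_rec = 0 + 165·0.000133057 = 0.021954346 V.
Error = 0.0220 − 0.021954346 = 4.56543e-05 V = 45.65 µV.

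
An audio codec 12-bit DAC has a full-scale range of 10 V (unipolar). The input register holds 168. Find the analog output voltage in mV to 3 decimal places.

LSB = 10 V / 2^12 = 2.441 mV.
V_out = 0 + 168 × 0.00244141 V = 0.410156 V.
= 410.156 mV.

410.156 mV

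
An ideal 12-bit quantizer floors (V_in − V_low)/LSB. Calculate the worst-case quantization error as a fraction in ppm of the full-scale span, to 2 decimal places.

244.14 ppm

Truncating → worst-case error = 1 LSB = V_FS/2^12, so 1e+06/4096 = 244.141 ppm of full scale.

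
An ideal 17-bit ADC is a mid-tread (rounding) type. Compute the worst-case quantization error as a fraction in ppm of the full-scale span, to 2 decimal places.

Rounding → worst-case error = ½ LSB = V_FS/2^18, so 1e+06/262144 = 3.8147 ppm of full scale.

3.81 ppm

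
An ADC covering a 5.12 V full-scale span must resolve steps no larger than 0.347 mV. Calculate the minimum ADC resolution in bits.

14 bits

Number of steps required ≥ 5.12 V / 0.347 mV = 14755.04.
Need 2^N ≥ 14755.04; 2^13 = 8192, 2^14 = 16384.
Minimum N = 14.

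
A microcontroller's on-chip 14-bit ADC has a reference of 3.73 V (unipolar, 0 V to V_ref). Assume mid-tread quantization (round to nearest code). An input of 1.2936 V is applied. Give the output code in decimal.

code 5682

Full-scale span = 3.73 V; LSB = 3.73/2^14 = 227.66 µV.
Input sits at 5682.129 steps above V_low.
round(5682.129) = 5682.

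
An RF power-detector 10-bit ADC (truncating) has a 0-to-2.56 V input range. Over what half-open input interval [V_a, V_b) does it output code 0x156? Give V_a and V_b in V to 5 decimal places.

[0.85500 V, 0.85750 V)

LSB = 2.56/2^10 = 2.500 mV.
Code 0x156 = 342 decimal.
V_a = V_low + 342·LSB = 0.855 V; V_b = V_low + 343·LSB = 0.8575 V.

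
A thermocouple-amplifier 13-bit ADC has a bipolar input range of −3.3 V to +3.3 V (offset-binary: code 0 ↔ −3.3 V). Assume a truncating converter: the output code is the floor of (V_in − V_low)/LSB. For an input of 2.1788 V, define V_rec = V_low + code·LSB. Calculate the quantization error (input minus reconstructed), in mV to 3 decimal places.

0.284 mV

One LSB is 6.6 V / 8192 = 0.806 mV.
Scaled input = 6800.3530 LSBs, so code = 6800.
Reconstructed: 2.1785156 V.
V_in − V_rec = 0.000284375 V = 0.284 mV.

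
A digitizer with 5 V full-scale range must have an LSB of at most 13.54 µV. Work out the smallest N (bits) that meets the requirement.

Number of steps required ≥ 5 V / 13.54 µV = 369276.22.
Need 2^N ≥ 369276.22; 2^18 = 262144, 2^19 = 524288.
Minimum N = 19.

19 bits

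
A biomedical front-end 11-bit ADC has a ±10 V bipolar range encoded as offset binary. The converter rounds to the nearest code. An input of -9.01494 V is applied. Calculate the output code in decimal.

code 101

LSB = 20 V / 2048 = 9.766 mV.
Input sits at 100.870 steps above V_low.
round(100.870) = 101.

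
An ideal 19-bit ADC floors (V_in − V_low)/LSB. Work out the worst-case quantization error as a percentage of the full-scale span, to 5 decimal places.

Truncating → worst-case error = 1 LSB = V_FS/2^19, so 100/524288 = 0.000190735 % of full scale.

0.00019 %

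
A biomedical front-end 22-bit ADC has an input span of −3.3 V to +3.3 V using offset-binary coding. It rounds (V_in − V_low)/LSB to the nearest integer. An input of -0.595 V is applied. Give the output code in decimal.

Full-scale span = 6.6 V; LSB = 6.6/2^22 = 1.57 µV.
(-0.595 − (−3.3)) / 1.57356e-06 = 1719029.139 LSBs.
round(1719029.139) = 1719029.

code 1719029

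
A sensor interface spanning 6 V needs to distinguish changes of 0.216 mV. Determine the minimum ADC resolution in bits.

Number of steps required ≥ 6 V / 0.216 mV = 27777.78.
Need 2^N ≥ 27777.78; 2^14 = 16384, 2^15 = 32768.
Minimum N = 15.

15 bits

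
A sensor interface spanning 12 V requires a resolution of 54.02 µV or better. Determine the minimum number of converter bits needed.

18 bits

Number of steps required ≥ 12 V / 54.02 µV = 222139.95.
Need 2^N ≥ 222139.95; 2^17 = 131072, 2^18 = 262144.
Minimum N = 18.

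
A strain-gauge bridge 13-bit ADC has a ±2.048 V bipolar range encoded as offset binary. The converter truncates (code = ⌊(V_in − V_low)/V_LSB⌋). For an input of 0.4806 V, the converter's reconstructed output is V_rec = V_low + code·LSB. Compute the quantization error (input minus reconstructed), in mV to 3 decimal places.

Step size: 4.096 V ÷ 2^13 = 0.500 mV.
Scaled input = 5057.2000 LSBs, so code = 5057.
Reconstructed: 0.4805 V.
V_in − V_rec = 0.0001 V = 0.100 mV.

0.100 mV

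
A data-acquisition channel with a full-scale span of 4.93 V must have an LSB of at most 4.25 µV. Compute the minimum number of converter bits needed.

21 bits

Number of steps required ≥ 4.93 V / 4.25 µV = 1160000.00.
Need 2^N ≥ 1160000.00; 2^20 = 1048576, 2^21 = 2097152.
Minimum N = 21.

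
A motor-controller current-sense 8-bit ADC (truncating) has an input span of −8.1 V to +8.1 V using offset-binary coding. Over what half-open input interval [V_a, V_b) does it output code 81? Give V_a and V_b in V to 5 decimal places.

LSB = 16.2/2^8 = 63.281 mV.
V_a = V_low + 81·LSB = -2.97422 V; V_b = V_low + 82·LSB = -2.91094 V.

[-2.97422 V, -2.91094 V)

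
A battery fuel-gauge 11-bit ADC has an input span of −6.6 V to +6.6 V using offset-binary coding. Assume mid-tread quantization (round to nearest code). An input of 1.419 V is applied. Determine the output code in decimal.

code 1244

LSB = 13.2 V / 2048 = 6.445 mV.
Input sits at 1244.160 steps above V_low.
round(1244.160) = 1244.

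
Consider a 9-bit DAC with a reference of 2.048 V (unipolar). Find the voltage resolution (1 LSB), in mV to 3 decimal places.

Full-scale span = 2.048 V.
LSB = 2.048 / 2^9 = 2.048 / 512 = 0.004 V = 4.000 mV.

4.000 mV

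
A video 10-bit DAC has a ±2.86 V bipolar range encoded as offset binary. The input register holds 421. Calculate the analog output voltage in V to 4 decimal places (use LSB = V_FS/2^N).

-0.5083 V

LSB = 5.72 V / 2^10 = 5.586 mV.
V_out = (−2.86) + 421 × 0.00558594 V = -0.50832 V.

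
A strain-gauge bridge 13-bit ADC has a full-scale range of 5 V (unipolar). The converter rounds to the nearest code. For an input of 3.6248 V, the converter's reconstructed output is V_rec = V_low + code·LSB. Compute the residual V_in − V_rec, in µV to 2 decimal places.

-77.93 µV

Step size: 5 V ÷ 2^13 = 0.610 mV.
Scaled input = 5938.8723 LSBs, so code = 5939.
Code 5939 maps back to 0 + 5939×0.000610352 V = 3.6248779 V.
V_in − V_rec = -7.79297e-05 V = -77.93 µV.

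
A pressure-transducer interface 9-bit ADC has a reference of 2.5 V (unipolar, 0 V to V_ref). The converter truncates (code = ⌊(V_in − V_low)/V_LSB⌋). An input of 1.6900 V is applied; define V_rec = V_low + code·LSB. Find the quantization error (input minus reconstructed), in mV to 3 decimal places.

LSB = 2.5/2^9 = 4.883 mV.
(V_in − V_low)/LSB = (1.6900 − 0)/0.00488281 = 346.1120 → code 346 (floor).
V_rec = 0 + 346·0.00488281 = 1.6894531 V.
Difference: 0.000546875 V → 0.547 mV.

0.547 mV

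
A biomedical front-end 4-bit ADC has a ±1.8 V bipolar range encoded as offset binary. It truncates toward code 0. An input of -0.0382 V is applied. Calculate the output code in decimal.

Full-scale span = 3.6 V; LSB = 3.6/2^4 = 225.000 mV.
(-0.0382 − (−1.8)) / 0.225 = 7.830 LSBs.
⌊·⌋(7.830) = 7.

code 7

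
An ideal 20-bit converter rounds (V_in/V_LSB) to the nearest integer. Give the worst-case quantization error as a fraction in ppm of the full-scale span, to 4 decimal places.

0.4768 ppm

Rounding → worst-case error = ½ LSB = V_FS/2^21, so 1e+06/2097152 = 0.476837 ppm of full scale.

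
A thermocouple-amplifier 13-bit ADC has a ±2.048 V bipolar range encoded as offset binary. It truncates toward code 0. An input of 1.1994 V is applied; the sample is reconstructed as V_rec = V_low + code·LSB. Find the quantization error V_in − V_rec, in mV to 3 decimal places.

Step size: 4.096 V ÷ 2^13 = 0.500 mV.
Scaled input = 6494.8000 LSBs, so code = 6494.
Code 6494 maps back to (−2.048) + 6494×0.0005 V = 1.199 V.
V_in − V_rec = 0.0004 V = 0.400 mV.

0.400 mV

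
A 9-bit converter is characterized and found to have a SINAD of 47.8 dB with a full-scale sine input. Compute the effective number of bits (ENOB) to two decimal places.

7.65 bits

ENOB = (SINAD − 1.76) / 6.02 = (47.8 − 1.76)/6.02 = 7.648.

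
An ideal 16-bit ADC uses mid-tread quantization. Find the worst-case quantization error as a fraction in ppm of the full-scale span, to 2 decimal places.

Rounding → worst-case error = ½ LSB = V_FS/2^17, so 1e+06/131072 = 7.62939 ppm of full scale.

7.63 ppm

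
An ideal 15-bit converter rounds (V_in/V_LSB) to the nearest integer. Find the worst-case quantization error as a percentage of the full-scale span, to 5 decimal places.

Rounding → worst-case error = ½ LSB = V_FS/2^16, so 100/65536 = 0.00152588 % of full scale.

0.00153 %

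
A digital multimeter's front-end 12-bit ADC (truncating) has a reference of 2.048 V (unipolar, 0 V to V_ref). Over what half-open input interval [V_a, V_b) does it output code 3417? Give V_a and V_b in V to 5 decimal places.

LSB = 2.048/2^12 = 0.500 mV.
V_a = V_low + 3417·LSB = 1.7085 V; V_b = V_low + 3418·LSB = 1.709 V.

[1.70850 V, 1.70900 V)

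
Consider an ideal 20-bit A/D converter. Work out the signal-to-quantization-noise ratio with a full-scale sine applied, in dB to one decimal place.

122.2 dB

SNR ≈ 6.02·N + 1.76 dB = 6.02·20 + 1.76 = 122.16 dB.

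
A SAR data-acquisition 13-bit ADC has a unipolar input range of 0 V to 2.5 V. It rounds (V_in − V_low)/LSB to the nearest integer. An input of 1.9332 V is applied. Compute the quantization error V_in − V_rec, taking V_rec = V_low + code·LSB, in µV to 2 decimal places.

LSB = 2.5/2^13 = 305.18 µV.
(V_in − V_low)/LSB = (1.9332 − 0)/0.000305176 = 6334.7098 → code 6335 (round).
Reconstructed: 1.9332886 V.
V_in − V_rec = -8.85742e-05 V = -88.57 µV.

-88.57 µV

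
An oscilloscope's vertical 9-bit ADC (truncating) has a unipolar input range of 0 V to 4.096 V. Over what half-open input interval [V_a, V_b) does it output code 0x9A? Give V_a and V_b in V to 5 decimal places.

LSB = 4.096/2^9 = 8.000 mV.
Code 0x9A = 154 decimal.
V_a = V_low + 154·LSB = 1.232 V; V_b = V_low + 155·LSB = 1.24 V.

[1.23200 V, 1.24000 V)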